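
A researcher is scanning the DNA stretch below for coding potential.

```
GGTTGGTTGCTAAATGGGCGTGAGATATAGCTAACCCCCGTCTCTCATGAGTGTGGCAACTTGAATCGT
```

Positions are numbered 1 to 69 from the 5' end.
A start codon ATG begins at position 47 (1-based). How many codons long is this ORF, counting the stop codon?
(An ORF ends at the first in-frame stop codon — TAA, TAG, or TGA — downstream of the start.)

6

Codons from position 47: ATG (47–49), AGT (50–52), GTG (53–55), GCA (56–58), ACT (59–61), TGA (62–64).
TGA is the first in-frame stop; that's 6 codons including the stop.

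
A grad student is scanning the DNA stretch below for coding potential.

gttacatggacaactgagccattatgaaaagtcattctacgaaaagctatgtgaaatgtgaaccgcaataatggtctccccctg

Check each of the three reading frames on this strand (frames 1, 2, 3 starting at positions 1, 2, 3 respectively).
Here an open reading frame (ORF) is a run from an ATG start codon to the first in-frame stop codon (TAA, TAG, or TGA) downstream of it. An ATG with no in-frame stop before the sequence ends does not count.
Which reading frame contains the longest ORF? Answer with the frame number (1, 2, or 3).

Frame 1: GTT ACA TGG ACA ACT GAG CCA TTA TGA AAA GTC ATT CTA CGA AAA GCT ATG TGA AAT GTG AAC CGC AAT AAT GGT CTC CCC CTG — ATG at 49, stop TGA at 52 → 6 nt.
Frame 2: TTA CAT GGA CAA CTG AGC CAT TAT GAA AAG TCA TTC TAC GAA AAG CTA TGT GAA ATG TGA ACC GCA ATA ATG GTC TCC CCC — ATG at 56, stop TGA at 59 → 6 nt.
Frame 3: TAC ATG GAC AAC TGA GCC ATT ATG AAA AGT CAT TCT ACG AAA AGC TAT GTG AAA TGT GAA CCG CAA TAA TGG TCT CCC CCT — ATG at 6, stop TGA at 15 → 12 nt; ATG at 24, stop TAA at 69 → 48 nt.
Longest ORF is 48 nt in frame 3 (positions 24–71).

3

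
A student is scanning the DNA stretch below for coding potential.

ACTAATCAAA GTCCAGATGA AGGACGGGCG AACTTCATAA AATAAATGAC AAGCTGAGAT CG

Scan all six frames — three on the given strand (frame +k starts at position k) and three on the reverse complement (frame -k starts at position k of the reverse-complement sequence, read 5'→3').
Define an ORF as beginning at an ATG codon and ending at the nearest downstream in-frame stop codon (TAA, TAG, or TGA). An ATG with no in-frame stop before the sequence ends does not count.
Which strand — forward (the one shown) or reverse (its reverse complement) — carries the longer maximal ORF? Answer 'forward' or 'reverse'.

Reverse complement (5'→3'): CGATCTCAGCTTGTCATTTATTTTATGAAGTTCGCCCGTCCTTCATCTGGACTTTGATTAGT
Frame +1: ACT AAT CAA AGT CCA GAT GAA GGA CGG GCG AAC TTC ATA AAA TAA ATG ACA AGC TGA GAT — ATG at 46, stop TGA at 55 → 12 nt.
Frame +2: CTA ATC AAA GTC CAG ATG AAG GAC GGG CGA ACT TCA TAA AAT AAA TGA CAA GCT GAG ATC — ATG at 17, stop TAA at 38 → 24 nt.
Frame +3: TAA TCA AAG TCC AGA TGA AGG ACG GGC GAA CTT CAT AAA ATA AAT GAC AAG CTG AGA TCG — no ATG→stop ORF.
Frame -1: CGA TCT CAG CTT GTC ATT TAT TTT ATG AAG TTC GCC CGT CCT TCA TCT GGA CTT TGA TTA — ATG at 25, stop TGA at 55 → 33 nt.
Frame -2: GAT CTC AGC TTG TCA TTT ATT TTA TGA AGT TCG CCC GTC CTT CAT CTG GAC TTT GAT TAG — no ATG→stop ORF.
Frame -3: ATC TCA GCT TGT CAT TTA TTT TAT GAA GTT CGC CCG TCC TTC ATC TGG ACT TTG ATT AGT — no ATG→stop ORF.
Forward-strand max 24 nt; reverse-strand max 33 nt. The reverse strand has the longer ORF.

reverse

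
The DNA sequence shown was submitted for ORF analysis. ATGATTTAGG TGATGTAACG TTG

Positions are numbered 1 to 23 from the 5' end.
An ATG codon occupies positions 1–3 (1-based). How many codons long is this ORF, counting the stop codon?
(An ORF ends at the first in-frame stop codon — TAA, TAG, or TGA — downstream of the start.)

Codons from position 1: ATG (1–3), ATT (4–6), TAG (7–9).
TAG is the first in-frame stop; that's 3 codons including the stop.

3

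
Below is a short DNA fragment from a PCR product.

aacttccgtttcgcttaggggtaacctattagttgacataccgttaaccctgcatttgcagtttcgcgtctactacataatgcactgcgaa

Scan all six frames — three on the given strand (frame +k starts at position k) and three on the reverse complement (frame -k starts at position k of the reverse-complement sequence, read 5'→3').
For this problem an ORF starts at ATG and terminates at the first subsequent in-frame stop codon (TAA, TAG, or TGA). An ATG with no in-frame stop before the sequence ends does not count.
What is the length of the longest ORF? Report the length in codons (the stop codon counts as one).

Reverse complement (5'→3'): TTCGCAGTGCATTATGTAGTAGACGCGAAACTGCAAATGCAGGGTTAACGGTATGTCAACTAATAGGTTACCCCTAAGCGAAACGGAAGTT
Frame +1: AAC TTC CGT TTC GCT TAG GGG TAA CCT ATT AGT TGA CAT ACC GTT AAC CCT GCA TTT GCA GTT TCG CGT CTA CTA CAT AAT GCA CTG CGA — no ATG→stop ORF.
Frame +2: ACT TCC GTT TCG CTT AGG GGT AAC CTA TTA GTT GAC ATA CCG TTA ACC CTG CAT TTG CAG TTT CGC GTC TAC TAC ATA ATG CAC TGC GAA — no ATG→stop ORF.
Frame +3: CTT CCG TTT CGC TTA GGG GTA ACC TAT TAG TTG ACA TAC CGT TAA CCC TGC ATT TGC AGT TTC GCG TCT ACT ACA TAA TGC ACT GCG — no ATG→stop ORF.
Frame -1: TTC GCA GTG CAT TAT GTA GTA GAC GCG AAA CTG CAA ATG CAG GGT TAA CGG TAT GTC AAC TAA TAG GTT ACC CCT AAG CGA AAC GGA AGT — ATG at 37, stop TAA at 46 → 12 nt.
Frame -2: TCG CAG TGC ATT ATG TAG TAG ACG CGA AAC TGC AAA TGC AGG GTT AAC GGT ATG TCA ACT AAT AGG TTA CCC CTA AGC GAA ACG GAA GTT — ATG at 14, stop TAG at 17 → 6 nt.
Frame -3: CGC AGT GCA TTA TGT AGT AGA CGC GAA ACT GCA AAT GCA GGG TTA ACG GTA TGT CAA CTA ATA GGT TAC CCC TAA GCG AAA CGG AAG — no ATG→stop ORF.
Longest: frame -1, positions 37–48, 12 nt = 4 codons = 3 aa. → 4 codons.

4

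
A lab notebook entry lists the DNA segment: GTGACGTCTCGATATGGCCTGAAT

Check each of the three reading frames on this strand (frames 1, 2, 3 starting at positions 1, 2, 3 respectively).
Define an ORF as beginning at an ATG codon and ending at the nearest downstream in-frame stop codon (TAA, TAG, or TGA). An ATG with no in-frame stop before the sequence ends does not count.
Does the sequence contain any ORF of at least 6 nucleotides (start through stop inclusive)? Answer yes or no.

yes

Frame 1: GTG ACG TCT CGA TAT GGC CTG AAT — no ATG→stop ORF.
Frame 2: TGA CGT CTC GAT ATG GCC TGA — ATG at 14, stop TGA at 20 → 9 nt.
Frame 3: GAC GTC TCG ATA TGG CCT GAA — no ATG→stop ORF.
Frame 2 has an ORF of 9 nucleotides (positions 14–22) ≥ 6, so yes.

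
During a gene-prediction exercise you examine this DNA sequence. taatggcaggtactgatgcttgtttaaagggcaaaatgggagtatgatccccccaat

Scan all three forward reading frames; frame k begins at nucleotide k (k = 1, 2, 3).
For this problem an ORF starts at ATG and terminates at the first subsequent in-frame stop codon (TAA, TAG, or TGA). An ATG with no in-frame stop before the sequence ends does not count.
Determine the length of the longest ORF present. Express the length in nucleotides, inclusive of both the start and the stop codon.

45

Frame 1: TAA TGG CAG GTA CTG ATG CTT GTT TAA AGG GCA AAA TGG GAG TAT GAT CCC CCC AAT — ATG at 16, stop TAA at 25 → 12 nt.
Frame 2: AAT GGC AGG TAC TGA TGC TTG TTT AAA GGG CAA AAT GGG AGT ATG ATC CCC CCA — no ATG→stop ORF.
Frame 3: ATG GCA GGT ACT GAT GCT TGT TTA AAG GGC AAA ATG GGA GTA TGA TCC CCC CAA — ATG at 3, stop TGA at 45 → 45 nt; ATG at 36, stop TGA at 45 → 12 nt.
Longest: frame 3, positions 3–47, 45 nt = 15 codons = 14 aa. → 45 nucleotides.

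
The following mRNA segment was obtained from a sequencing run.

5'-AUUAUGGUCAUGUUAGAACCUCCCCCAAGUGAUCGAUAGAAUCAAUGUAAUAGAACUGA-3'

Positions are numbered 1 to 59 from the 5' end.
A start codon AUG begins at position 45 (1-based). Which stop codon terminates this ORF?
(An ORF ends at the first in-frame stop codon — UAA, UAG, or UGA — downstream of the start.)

UAA

Codons from position 45: AUG (45–47), UAA (48–50).
The first in-frame stop codon is UAA.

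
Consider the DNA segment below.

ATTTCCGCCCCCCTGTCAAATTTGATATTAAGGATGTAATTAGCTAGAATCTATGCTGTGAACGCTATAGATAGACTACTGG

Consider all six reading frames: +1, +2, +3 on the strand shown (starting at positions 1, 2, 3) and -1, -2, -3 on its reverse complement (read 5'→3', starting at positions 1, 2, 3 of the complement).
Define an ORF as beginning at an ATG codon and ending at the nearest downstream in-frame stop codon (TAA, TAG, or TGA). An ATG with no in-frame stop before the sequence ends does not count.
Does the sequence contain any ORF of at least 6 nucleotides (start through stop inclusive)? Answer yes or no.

Reverse complement (5'→3'): CCAGTAGTCTATCTATAGCGTTCACAGCATAGATTCTAGCTAATTACATCCTTAATATCAAATTTGACAGGGGGGCGGAAAT
Frame +1: ATT TCC GCC CCC CTG TCA AAT TTG ATA TTA AGG ATG TAA TTA GCT AGA ATC TAT GCT GTG AAC GCT ATA GAT AGA CTA CTG — ATG at 34, stop TAA at 37 → 6 nt.
Frame +2: TTT CCG CCC CCC TGT CAA ATT TGA TAT TAA GGA TGT AAT TAG CTA GAA TCT ATG CTG TGA ACG CTA TAG ATA GAC TAC TGG — ATG at 53, stop TGA at 59 → 9 nt.
Frame +3: TTC CGC CCC CCT GTC AAA TTT GAT ATT AAG GAT GTA ATT AGC TAG AAT CTA TGC TGT GAA CGC TAT AGA TAG ACT ACT — no ATG→stop ORF.
Frame -1: CCA GTA GTC TAT CTA TAG CGT TCA CAG CAT AGA TTC TAG CTA ATT ACA TCC TTA ATA TCA AAT TTG ACA GGG GGG CGG AAA — no ATG→stop ORF.
Frame -2: CAG TAG TCT ATC TAT AGC GTT CAC AGC ATA GAT TCT AGC TAA TTA CAT CCT TAA TAT CAA ATT TGA CAG GGG GGC GGA AAT — no ATG→stop ORF.
Frame -3: AGT AGT CTA TCT ATA GCG TTC ACA GCA TAG ATT CTA GCT AAT TAC ATC CTT AAT ATC AAA TTT GAC AGG GGG GCG GAA — no ATG→stop ORF.
Frame +1 has an ORF of 6 nucleotides (positions 34–39) ≥ 6, so yes.

yes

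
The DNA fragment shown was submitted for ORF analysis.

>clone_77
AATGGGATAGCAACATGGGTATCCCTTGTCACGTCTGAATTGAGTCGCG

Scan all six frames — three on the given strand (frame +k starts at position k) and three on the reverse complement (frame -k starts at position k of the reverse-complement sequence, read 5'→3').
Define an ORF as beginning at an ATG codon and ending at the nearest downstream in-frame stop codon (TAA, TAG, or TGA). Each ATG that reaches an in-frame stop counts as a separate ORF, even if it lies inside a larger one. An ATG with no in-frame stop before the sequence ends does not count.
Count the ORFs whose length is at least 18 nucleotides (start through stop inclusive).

Reverse complement (5'→3'): CGCGACTCAATTCAGACGTGACAAGGGATACCCATGTTGCTATCCCATT
Frame +1: AAT GGG ATA GCA ACA TGG GTA TCC CTT GTC ACG TCT GAA TTG AGT CGC — no ATG→stop ORF.
Frame +2: ATG GGA TAG CAA CAT GGG TAT CCC TTG TCA CGT CTG AAT TGA GTC GCG — ATG at 2, stop TAG at 8 → 9 nt.
Frame +3: TGG GAT AGC AAC ATG GGT ATC CCT TGT CAC GTC TGA ATT GAG TCG — ATG at 15, stop TGA at 36 → 24 nt.
Frame -1: CGC GAC TCA ATT CAG ACG TGA CAA GGG ATA CCC ATG TTG CTA TCC CAT — no ATG→stop ORF.
Frame -2: GCG ACT CAA TTC AGA CGT GAC AAG GGA TAC CCA TGT TGC TAT CCC ATT — no ATG→stop ORF.
Frame -3: CGA CTC AAT TCA GAC GTG ACA AGG GAT ACC CAT GTT GCT ATC CCA — no ATG→stop ORF.
ORFs ≥ 18 nucleotides: frame +3 15–38 (24 nucleotides). Count = 1.

1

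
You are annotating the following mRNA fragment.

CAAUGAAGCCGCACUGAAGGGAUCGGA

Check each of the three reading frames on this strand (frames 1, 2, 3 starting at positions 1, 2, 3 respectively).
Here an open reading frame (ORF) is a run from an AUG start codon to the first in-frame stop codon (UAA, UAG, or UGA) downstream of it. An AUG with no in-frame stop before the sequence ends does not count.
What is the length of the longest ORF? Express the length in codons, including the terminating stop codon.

Frame 1: CAA UGA AGC CGC ACU GAA GGG AUC GGA — no AUG→stop ORF.
Frame 2: AAU GAA GCC GCA CUG AAG GGA UCG — no AUG→stop ORF.
Frame 3: AUG AAG CCG CAC UGA AGG GAU CGG — AUG at 3, stop UGA at 15 → 15 nt.
Longest: frame 3, positions 3–17, 15 nt = 5 codons = 4 aa. → 5 codons.

5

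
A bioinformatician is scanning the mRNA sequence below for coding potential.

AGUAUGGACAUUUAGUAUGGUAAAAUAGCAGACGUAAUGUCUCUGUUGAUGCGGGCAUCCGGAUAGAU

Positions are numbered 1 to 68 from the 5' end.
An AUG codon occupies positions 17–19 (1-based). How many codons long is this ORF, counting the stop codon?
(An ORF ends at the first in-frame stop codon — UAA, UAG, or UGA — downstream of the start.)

4

Codons from position 17: AUG (17–19), GUA (20–22), AAA (23–25), UAG (26–28).
UAG is the first in-frame stop; that's 4 codons including the stop.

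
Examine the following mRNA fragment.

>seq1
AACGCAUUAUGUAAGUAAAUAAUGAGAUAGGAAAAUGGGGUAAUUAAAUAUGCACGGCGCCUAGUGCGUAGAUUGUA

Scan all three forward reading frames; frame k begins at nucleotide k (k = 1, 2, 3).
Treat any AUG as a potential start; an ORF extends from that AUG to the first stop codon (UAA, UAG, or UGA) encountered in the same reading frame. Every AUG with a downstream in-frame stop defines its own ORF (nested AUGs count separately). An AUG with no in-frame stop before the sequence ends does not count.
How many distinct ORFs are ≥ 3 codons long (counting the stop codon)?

3

Frame 1: AAC GCA UUA UGU AAG UAA AUA AUG AGA UAG GAA AAU GGG GUA AUU AAA UAU GCA CGG CGC CUA GUG CGU AGA UUG — AUG at 22, stop UAG at 28 → 9 nt.
Frame 2: ACG CAU UAU GUA AGU AAA UAA UGA GAU AGG AAA AUG GGG UAA UUA AAU AUG CAC GGC GCC UAG UGC GUA GAU UGU — AUG at 35, stop UAA at 41 → 9 nt; AUG at 50, stop UAG at 62 → 15 nt.
Frame 3: CGC AUU AUG UAA GUA AAU AAU GAG AUA GGA AAA UGG GGU AAU UAA AUA UGC ACG GCG CCU AGU GCG UAG AUU GUA — AUG at 9, stop UAA at 12 → 6 nt.
ORFs ≥ 3 codons: frame 1 22–30 (3 codons), frame 2 35–43 (3 codons), frame 2 50–64 (5 codons). Count = 3.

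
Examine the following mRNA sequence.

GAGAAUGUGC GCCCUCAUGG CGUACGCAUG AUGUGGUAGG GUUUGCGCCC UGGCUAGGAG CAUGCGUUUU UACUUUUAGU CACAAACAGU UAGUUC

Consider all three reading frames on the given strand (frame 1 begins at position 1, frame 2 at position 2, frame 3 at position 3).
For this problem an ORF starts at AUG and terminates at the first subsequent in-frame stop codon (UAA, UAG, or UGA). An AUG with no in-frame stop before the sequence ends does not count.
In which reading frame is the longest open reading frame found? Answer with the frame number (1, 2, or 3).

Frame 1: GAG AAU GUG CGC CCU CAU GGC GUA CGC AUG AUG UGG UAG GGU UUG CGC CCU GGC UAG GAG CAU GCG UUU UUA CUU UUA GUC ACA AAC AGU UAG UUC — AUG at 28, stop UAG at 37 → 12 nt; AUG at 31, stop UAG at 37 → 9 nt.
Frame 2: AGA AUG UGC GCC CUC AUG GCG UAC GCA UGA UGU GGU AGG GUU UGC GCC CUG GCU AGG AGC AUG CGU UUU UAC UUU UAG UCA CAA ACA GUU AGU — AUG at 5, stop UGA at 29 → 27 nt; AUG at 17, stop UGA at 29 → 15 nt; AUG at 62, stop UAG at 77 → 18 nt.
Frame 3: GAA UGU GCG CCC UCA UGG CGU ACG CAU GAU GUG GUA GGG UUU GCG CCC UGG CUA GGA GCA UGC GUU UUU ACU UUU AGU CAC AAA CAG UUA GUU — no AUG→stop ORF.
Longest ORF is 27 nt in frame 2 (positions 5–31).

2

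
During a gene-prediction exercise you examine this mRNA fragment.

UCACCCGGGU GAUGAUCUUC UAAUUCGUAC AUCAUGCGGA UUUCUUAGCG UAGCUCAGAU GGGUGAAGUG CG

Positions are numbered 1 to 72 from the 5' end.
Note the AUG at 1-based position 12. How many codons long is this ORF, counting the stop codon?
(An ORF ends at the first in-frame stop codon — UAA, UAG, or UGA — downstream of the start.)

4

Codons from position 12: AUG (12–14), AUC (15–17), UUC (18–20), UAA (21–23).
UAA is the first in-frame stop; that's 4 codons including the stop.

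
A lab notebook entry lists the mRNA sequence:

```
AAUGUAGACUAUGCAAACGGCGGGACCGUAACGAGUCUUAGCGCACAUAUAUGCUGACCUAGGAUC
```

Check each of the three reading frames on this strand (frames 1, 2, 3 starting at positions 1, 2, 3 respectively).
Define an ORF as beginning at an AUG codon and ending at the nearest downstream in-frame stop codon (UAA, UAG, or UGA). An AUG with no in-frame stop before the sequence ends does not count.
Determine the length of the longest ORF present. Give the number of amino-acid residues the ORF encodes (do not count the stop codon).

Frame 1: AAU GUA GAC UAU GCA AAC GGC GGG ACC GUA ACG AGU CUU AGC GCA CAU AUA UGC UGA CCU AGG AUC — no AUG→stop ORF.
Frame 2: AUG UAG ACU AUG CAA ACG GCG GGA CCG UAA CGA GUC UUA GCG CAC AUA UAU GCU GAC CUA GGA — AUG at 2, stop UAG at 5 → 6 nt; AUG at 11, stop UAA at 29 → 21 nt.
Frame 3: UGU AGA CUA UGC AAA CGG CGG GAC CGU AAC GAG UCU UAG CGC ACA UAU AUG CUG ACC UAG GAU — AUG at 51, stop UAG at 60 → 12 nt.
Longest: frame 2, positions 11–31, 21 nt = 7 codons = 6 aa. → 6 amino acids.

6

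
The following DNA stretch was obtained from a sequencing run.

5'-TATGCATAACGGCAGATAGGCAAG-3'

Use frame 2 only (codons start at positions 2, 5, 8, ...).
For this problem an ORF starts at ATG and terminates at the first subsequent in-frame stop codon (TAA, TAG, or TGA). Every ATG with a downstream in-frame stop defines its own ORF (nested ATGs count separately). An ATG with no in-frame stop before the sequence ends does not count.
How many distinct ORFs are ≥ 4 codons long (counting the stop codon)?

Frame 2: ATG CAT AAC GGC AGA TAG GCA — ATG at 2, stop TAG at 17 → 18 nt.
ORFs ≥ 4 codons: frame 2 2–19 (6 codons). Count = 1.

1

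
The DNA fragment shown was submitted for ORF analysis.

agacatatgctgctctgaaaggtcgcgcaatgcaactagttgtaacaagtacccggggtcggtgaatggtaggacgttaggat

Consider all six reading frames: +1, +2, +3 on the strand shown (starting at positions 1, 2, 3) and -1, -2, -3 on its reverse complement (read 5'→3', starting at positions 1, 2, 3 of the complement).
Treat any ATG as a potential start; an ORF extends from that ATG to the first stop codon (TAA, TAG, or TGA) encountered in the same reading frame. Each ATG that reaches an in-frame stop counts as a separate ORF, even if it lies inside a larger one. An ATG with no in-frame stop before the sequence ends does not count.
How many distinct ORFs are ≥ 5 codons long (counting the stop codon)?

2

Reverse complement (5'→3'): ATCCTAACGTCCTACCATTCACCGACCCCGGGTACTTGTTACAACTAGTTGCATTGCGCGACCTTTCAGAGCAGCATATGTCT
Frame +1: AGA CAT ATG CTG CTC TGA AAG GTC GCG CAA TGC AAC TAG TTG TAA CAA GTA CCC GGG GTC GGT GAA TGG TAG GAC GTT AGG — ATG at 7, stop TGA at 16 → 12 nt.
Frame +2: GAC ATA TGC TGC TCT GAA AGG TCG CGC AAT GCA ACT AGT TGT AAC AAG TAC CCG GGG TCG GTG AAT GGT AGG ACG TTA GGA — no ATG→stop ORF.
Frame +3: ACA TAT GCT GCT CTG AAA GGT CGC GCA ATG CAA CTA GTT GTA ACA AGT ACC CGG GGT CGG TGA ATG GTA GGA CGT TAG GAT — ATG at 30, stop TGA at 63 → 36 nt; ATG at 66, stop TAG at 78 → 15 nt.
Frame -1: ATC CTA ACG TCC TAC CAT TCA CCG ACC CCG GGT ACT TGT TAC AAC TAG TTG CAT TGC GCG ACC TTT CAG AGC AGC ATA TGT — no ATG→stop ORF.
Frame -2: TCC TAA CGT CCT ACC ATT CAC CGA CCC CGG GTA CTT GTT ACA ACT AGT TGC ATT GCG CGA CCT TTC AGA GCA GCA TAT GTC — no ATG→stop ORF.
Frame -3: CCT AAC GTC CTA CCA TTC ACC GAC CCC GGG TAC TTG TTA CAA CTA GTT GCA TTG CGC GAC CTT TCA GAG CAG CAT ATG TCT — no ATG→stop ORF.
ORFs ≥ 5 codons: frame +3 30–65 (12 codons), frame +3 66–80 (5 codons). Count = 2.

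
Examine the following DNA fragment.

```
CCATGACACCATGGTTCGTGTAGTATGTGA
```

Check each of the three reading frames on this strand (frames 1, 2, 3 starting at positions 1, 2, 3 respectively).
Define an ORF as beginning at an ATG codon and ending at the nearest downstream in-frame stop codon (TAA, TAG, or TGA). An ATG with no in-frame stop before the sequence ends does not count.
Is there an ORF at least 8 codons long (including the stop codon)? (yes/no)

no

Frame 1: CCA TGA CAC CAT GGT TCG TGT AGT ATG TGA — ATG at 25, stop TGA at 28 → 6 nt.
Frame 2: CAT GAC ACC ATG GTT CGT GTA GTA TGT — no ATG→stop ORF.
Frame 3: ATG ACA CCA TGG TTC GTG TAG TAT GTG — ATG at 3, stop TAG at 21 → 21 nt.
Largest ORF found is 7 codons < 8, so no.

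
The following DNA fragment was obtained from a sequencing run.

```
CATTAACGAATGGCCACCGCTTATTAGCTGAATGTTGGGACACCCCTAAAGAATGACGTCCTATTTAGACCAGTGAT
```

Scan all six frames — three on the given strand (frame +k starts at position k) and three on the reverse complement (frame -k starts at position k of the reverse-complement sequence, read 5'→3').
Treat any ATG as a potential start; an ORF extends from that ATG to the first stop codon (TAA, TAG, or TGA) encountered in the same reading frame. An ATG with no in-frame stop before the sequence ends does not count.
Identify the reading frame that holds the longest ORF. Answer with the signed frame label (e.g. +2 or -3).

Reverse complement (5'→3'): ATCACTGGTCTAAATAGGACGTCATTCTTTAGGGGTGTCCCAACATTCAGCTAATAAGCGGTGGCCATTCGTTAATG
Frame +1: CAT TAA CGA ATG GCC ACC GCT TAT TAG CTG AAT GTT GGG ACA CCC CTA AAG AAT GAC GTC CTA TTT AGA CCA GTG — ATG at 10, stop TAG at 25 → 18 nt.
Frame +2: ATT AAC GAA TGG CCA CCG CTT ATT AGC TGA ATG TTG GGA CAC CCC TAA AGA ATG ACG TCC TAT TTA GAC CAG TGA — ATG at 32, stop TAA at 47 → 18 nt; ATG at 53, stop TGA at 74 → 24 nt.
Frame +3: TTA ACG AAT GGC CAC CGC TTA TTA GCT GAA TGT TGG GAC ACC CCT AAA GAA TGA CGT CCT ATT TAG ACC AGT GAT — no ATG→stop ORF.
Frame -1: ATC ACT GGT CTA AAT AGG ACG TCA TTC TTT AGG GGT GTC CCA ACA TTC AGC TAA TAA GCG GTG GCC ATT CGT TAA — no ATG→stop ORF.
Frame -2: TCA CTG GTC TAA ATA GGA CGT CAT TCT TTA GGG GTG TCC CAA CAT TCA GCT AAT AAG CGG TGG CCA TTC GTT AAT — no ATG→stop ORF.
Frame -3: CAC TGG TCT AAA TAG GAC GTC ATT CTT TAG GGG TGT CCC AAC ATT CAG CTA ATA AGC GGT GGC CAT TCG TTA ATG — no ATG→stop ORF.
Longest ORF is 24 nt in frame +2 (positions 53–76).

+2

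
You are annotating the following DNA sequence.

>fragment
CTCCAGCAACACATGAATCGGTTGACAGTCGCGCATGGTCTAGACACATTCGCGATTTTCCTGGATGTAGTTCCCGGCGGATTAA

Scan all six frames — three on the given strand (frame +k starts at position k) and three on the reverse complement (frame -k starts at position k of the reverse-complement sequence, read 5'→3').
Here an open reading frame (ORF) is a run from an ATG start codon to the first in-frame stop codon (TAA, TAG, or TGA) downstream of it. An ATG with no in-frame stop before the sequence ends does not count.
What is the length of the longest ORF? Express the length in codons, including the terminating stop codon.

Reverse complement (5'→3'): TTAATCCGCCGGGAACTACATCCAGGAAAATCGCGAATGTGTCTAGACCATGCGCGACTGTCAACCGATTCATGTGTTGCTGGAG
Frame +1: CTC CAG CAA CAC ATG AAT CGG TTG ACA GTC GCG CAT GGT CTA GAC ACA TTC GCG ATT TTC CTG GAT GTA GTT CCC GGC GGA TTA — no ATG→stop ORF.
Frame +2: TCC AGC AAC ACA TGA ATC GGT TGA CAG TCG CGC ATG GTC TAG ACA CAT TCG CGA TTT TCC TGG ATG TAG TTC CCG GCG GAT TAA — ATG at 35, stop TAG at 41 → 9 nt; ATG at 65, stop TAG at 68 → 6 nt.
Frame +3: CCA GCA ACA CAT GAA TCG GTT GAC AGT CGC GCA TGG TCT AGA CAC ATT CGC GAT TTT CCT GGA TGT AGT TCC CGG CGG ATT — no ATG→stop ORF.
Frame -1: TTA ATC CGC CGG GAA CTA CAT CCA GGA AAA TCG CGA ATG TGT CTA GAC CAT GCG CGA CTG TCA ACC GAT TCA TGT GTT GCT GGA — no ATG→stop ORF.
Frame -2: TAA TCC GCC GGG AAC TAC ATC CAG GAA AAT CGC GAA TGT GTC TAG ACC ATG CGC GAC TGT CAA CCG ATT CAT GTG TTG CTG GAG — no ATG→stop ORF.
Frame -3: AAT CCG CCG GGA ACT ACA TCC AGG AAA ATC GCG AAT GTG TCT AGA CCA TGC GCG ACT GTC AAC CGA TTC ATG TGT TGC TGG — no ATG→stop ORF.
Longest: frame +2, positions 35–43, 9 nt = 3 codons = 2 aa. → 3 codons.

3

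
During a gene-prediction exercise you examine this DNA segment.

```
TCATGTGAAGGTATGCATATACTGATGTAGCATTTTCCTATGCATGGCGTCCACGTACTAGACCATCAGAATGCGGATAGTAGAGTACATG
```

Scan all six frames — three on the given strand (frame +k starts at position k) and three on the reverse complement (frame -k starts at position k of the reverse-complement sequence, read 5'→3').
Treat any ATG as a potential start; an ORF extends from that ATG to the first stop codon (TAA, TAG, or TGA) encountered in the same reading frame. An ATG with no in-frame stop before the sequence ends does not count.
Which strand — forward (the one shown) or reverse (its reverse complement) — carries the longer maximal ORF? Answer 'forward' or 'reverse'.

Reverse complement (5'→3'): CATGTACTCTACTATCCGCATTCTGATGGTCTAGTACGTGGACGCCATGCATAGGAAAATGCTACATCAGTATATGCATACCTTCACATGA
Frame +1: TCA TGT GAA GGT ATG CAT ATA CTG ATG TAG CAT TTT CCT ATG CAT GGC GTC CAC GTA CTA GAC CAT CAG AAT GCG GAT AGT AGA GTA CAT — ATG at 13, stop TAG at 28 → 18 nt; ATG at 25, stop TAG at 28 → 6 nt.
Frame +2: CAT GTG AAG GTA TGC ATA TAC TGA TGT AGC ATT TTC CTA TGC ATG GCG TCC ACG TAC TAG ACC ATC AGA ATG CGG ATA GTA GAG TAC ATG — ATG at 44, stop TAG at 59 → 18 nt.
Frame +3: ATG TGA AGG TAT GCA TAT ACT GAT GTA GCA TTT TCC TAT GCA TGG CGT CCA CGT ACT AGA CCA TCA GAA TGC GGA TAG TAG AGT ACA — ATG at 3, stop TGA at 6 → 6 nt.
Frame -1: CAT GTA CTC TAC TAT CCG CAT TCT GAT GGT CTA GTA CGT GGA CGC CAT GCA TAG GAA AAT GCT ACA TCA GTA TAT GCA TAC CTT CAC ATG — no ATG→stop ORF.
Frame -2: ATG TAC TCT ACT ATC CGC ATT CTG ATG GTC TAG TAC GTG GAC GCC ATG CAT AGG AAA ATG CTA CAT CAG TAT ATG CAT ACC TTC ACA TGA — ATG at 2, stop TAG at 32 → 33 nt; ATG at 26, stop TAG at 32 → 9 nt; ATG at 47, stop TGA at 89 → 45 nt; ATG at 59, stop TGA at 89 → 33 nt; ATG at 74, stop TGA at 89 → 18 nt.
Frame -3: TGT ACT CTA CTA TCC GCA TTC TGA TGG TCT AGT ACG TGG ACG CCA TGC ATA GGA AAA TGC TAC ATC AGT ATA TGC ATA CCT TCA CAT — no ATG→stop ORF.
Forward-strand max 18 nt; reverse-strand max 45 nt. The reverse strand has the longer ORF.

reverse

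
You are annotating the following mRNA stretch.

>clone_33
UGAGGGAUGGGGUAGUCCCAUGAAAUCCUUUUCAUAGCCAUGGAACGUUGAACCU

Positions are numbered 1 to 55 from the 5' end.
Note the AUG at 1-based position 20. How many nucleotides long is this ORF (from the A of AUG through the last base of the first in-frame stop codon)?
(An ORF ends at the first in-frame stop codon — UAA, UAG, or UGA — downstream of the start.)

Codons from position 20: AUG (20–22), AAA (23–25), UCC (26–28), UUU (29–31), UCA (32–34), UAG (35–37).
UAG is the first in-frame stop; ORF spans 20–37, 18 nucleotides.

18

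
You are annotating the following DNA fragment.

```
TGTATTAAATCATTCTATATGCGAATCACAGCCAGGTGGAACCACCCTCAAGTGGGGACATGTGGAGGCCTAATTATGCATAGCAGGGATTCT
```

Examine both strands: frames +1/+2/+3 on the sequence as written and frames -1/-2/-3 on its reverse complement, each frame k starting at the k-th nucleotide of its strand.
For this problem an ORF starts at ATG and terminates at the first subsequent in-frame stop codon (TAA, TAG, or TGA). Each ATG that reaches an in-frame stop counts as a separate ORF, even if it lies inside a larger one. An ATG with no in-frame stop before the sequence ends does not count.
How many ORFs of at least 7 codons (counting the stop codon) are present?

Reverse complement (5'→3'): AGAATCCCTGCTATGCATAATTAGGCCTCCACATGTCCCCACTTGAGGGTGGTTCCACCTGGCTGTGATTCGCATATAGAATGATTTAATACA
Frame +1: TGT ATT AAA TCA TTC TAT ATG CGA ATC ACA GCC AGG TGG AAC CAC CCT CAA GTG GGG ACA TGT GGA GGC CTA ATT ATG CAT AGC AGG GAT TCT — no ATG→stop ORF.
Frame +2: GTA TTA AAT CAT TCT ATA TGC GAA TCA CAG CCA GGT GGA ACC ACC CTC AAG TGG GGA CAT GTG GAG GCC TAA TTA TGC ATA GCA GGG ATT — no ATG→stop ORF.
Frame +3: TAT TAA ATC ATT CTA TAT GCG AAT CAC AGC CAG GTG GAA CCA CCC TCA AGT GGG GAC ATG TGG AGG CCT AAT TAT GCA TAG CAG GGA TTC — ATG at 60, stop TAG at 81 → 24 nt.
Frame -1: AGA ATC CCT GCT ATG CAT AAT TAG GCC TCC ACA TGT CCC CAC TTG AGG GTG GTT CCA CCT GGC TGT GAT TCG CAT ATA GAA TGA TTT AAT ACA — ATG at 13, stop TAG at 22 → 12 nt.
Frame -2: GAA TCC CTG CTA TGC ATA ATT AGG CCT CCA CAT GTC CCC ACT TGA GGG TGG TTC CAC CTG GCT GTG ATT CGC ATA TAG AAT GAT TTA ATA — no ATG→stop ORF.
Frame -3: AAT CCC TGC TAT GCA TAA TTA GGC CTC CAC ATG TCC CCA CTT GAG GGT GGT TCC ACC TGG CTG TGA TTC GCA TAT AGA ATG ATT TAA TAC — ATG at 33, stop TGA at 66 → 36 nt; ATG at 81, stop TAA at 87 → 9 nt.
ORFs ≥ 7 codons: frame +3 60–83 (8 codons), frame -3 33–68 (12 codons). Count = 2.

2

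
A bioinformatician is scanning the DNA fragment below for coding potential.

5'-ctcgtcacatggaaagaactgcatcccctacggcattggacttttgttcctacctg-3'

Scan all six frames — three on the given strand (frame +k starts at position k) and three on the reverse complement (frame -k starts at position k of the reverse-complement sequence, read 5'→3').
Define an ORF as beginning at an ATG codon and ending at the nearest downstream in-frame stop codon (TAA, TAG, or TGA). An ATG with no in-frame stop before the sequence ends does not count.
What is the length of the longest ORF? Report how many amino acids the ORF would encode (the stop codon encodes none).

2

Reverse complement (5'→3'): CAGGTAGGAACAAAAGTCCAATGCCGTAGGGGATGCAGTTCTTTCCATGTGACGAG
Frame +1: CTC GTC ACA TGG AAA GAA CTG CAT CCC CTA CGG CAT TGG ACT TTT GTT CCT ACC — no ATG→stop ORF.
Frame +2: TCG TCA CAT GGA AAG AAC TGC ATC CCC TAC GGC ATT GGA CTT TTG TTC CTA CCT — no ATG→stop ORF.
Frame +3: CGT CAC ATG GAA AGA ACT GCA TCC CCT ACG GCA TTG GAC TTT TGT TCC TAC CTG — no ATG→stop ORF.
Frame -1: CAG GTA GGA ACA AAA GTC CAA TGC CGT AGG GGA TGC AGT TCT TTC CAT GTG ACG — no ATG→stop ORF.
Frame -2: AGG TAG GAA CAA AAG TCC AAT GCC GTA GGG GAT GCA GTT CTT TCC ATG TGA CGA — ATG at 47, stop TGA at 50 → 6 nt.
Frame -3: GGT AGG AAC AAA AGT CCA ATG CCG TAG GGG ATG CAG TTC TTT CCA TGT GAC GAG — ATG at 21, stop TAG at 27 → 9 nt.
Longest: frame -3, positions 21–29, 9 nt = 3 codons = 2 aa. → 2 amino acids.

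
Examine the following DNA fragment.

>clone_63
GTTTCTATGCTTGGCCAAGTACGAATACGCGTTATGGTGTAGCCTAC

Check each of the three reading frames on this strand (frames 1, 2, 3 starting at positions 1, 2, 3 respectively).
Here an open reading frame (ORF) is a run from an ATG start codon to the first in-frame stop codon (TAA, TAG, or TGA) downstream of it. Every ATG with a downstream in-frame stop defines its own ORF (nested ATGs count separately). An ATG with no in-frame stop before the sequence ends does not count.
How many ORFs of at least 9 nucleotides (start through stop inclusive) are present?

Frame 1: GTT TCT ATG CTT GGC CAA GTA CGA ATA CGC GTT ATG GTG TAG CCT — ATG at 7, stop TAG at 40 → 36 nt; ATG at 34, stop TAG at 40 → 9 nt.
Frame 2: TTT CTA TGC TTG GCC AAG TAC GAA TAC GCG TTA TGG TGT AGC CTA — no ATG→stop ORF.
Frame 3: TTC TAT GCT TGG CCA AGT ACG AAT ACG CGT TAT GGT GTA GCC TAC — no ATG→stop ORF.
ORFs ≥ 9 nucleotides: frame 1 7–42 (36 nucleotides), frame 1 34–42 (9 nucleotides). Count = 2.

2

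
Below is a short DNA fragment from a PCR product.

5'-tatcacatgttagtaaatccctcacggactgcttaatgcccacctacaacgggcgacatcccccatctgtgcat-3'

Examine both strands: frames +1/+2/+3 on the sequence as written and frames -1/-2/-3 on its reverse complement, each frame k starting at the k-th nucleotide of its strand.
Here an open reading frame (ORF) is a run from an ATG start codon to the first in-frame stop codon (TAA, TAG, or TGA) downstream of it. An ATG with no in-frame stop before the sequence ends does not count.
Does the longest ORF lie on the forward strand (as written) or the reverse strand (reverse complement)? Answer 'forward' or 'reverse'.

reverse

Reverse complement (5'→3'): ATGCACAGATGGGGGATGTCGCCCGTTGTAGGTGGGCATTAAGCAGTCCGTGAGGGATTTACTAACATGTGATA
Frame +1: TAT CAC ATG TTA GTA AAT CCC TCA CGG ACT GCT TAA TGC CCA CCT ACA ACG GGC GAC ATC CCC CAT CTG TGC — ATG at 7, stop TAA at 34 → 30 nt.
Frame +2: ATC ACA TGT TAG TAA ATC CCT CAC GGA CTG CTT AAT GCC CAC CTA CAA CGG GCG ACA TCC CCC ATC TGT GCA — no ATG→stop ORF.
Frame +3: TCA CAT GTT AGT AAA TCC CTC ACG GAC TGC TTA ATG CCC ACC TAC AAC GGG CGA CAT CCC CCA TCT GTG CAT — no ATG→stop ORF.
Frame -1: ATG CAC AGA TGG GGG ATG TCG CCC GTT GTA GGT GGG CAT TAA GCA GTC CGT GAG GGA TTT ACT AAC ATG TGA — ATG at 1, stop TAA at 40 → 42 nt; ATG at 16, stop TAA at 40 → 27 nt; ATG at 67, stop TGA at 70 → 6 nt.
Frame -2: TGC ACA GAT GGG GGA TGT CGC CCG TTG TAG GTG GGC ATT AAG CAG TCC GTG AGG GAT TTA CTA ACA TGT GAT — no ATG→stop ORF.
Frame -3: GCA CAG ATG GGG GAT GTC GCC CGT TGT AGG TGG GCA TTA AGC AGT CCG TGA GGG ATT TAC TAA CAT GTG ATA — ATG at 9, stop TGA at 51 → 45 nt.
Forward-strand max 30 nt; reverse-strand max 45 nt. The reverse strand has the longer ORF.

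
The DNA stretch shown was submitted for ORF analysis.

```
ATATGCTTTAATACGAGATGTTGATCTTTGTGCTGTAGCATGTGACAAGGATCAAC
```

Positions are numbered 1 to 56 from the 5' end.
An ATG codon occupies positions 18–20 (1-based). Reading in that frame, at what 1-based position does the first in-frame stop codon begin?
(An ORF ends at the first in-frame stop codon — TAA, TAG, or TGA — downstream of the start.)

Codons from position 18: ATG (18–20), TTG (21–23), ATC (24–26), TTT (27–29), GTG (30–32), CTG (33–35), TAG (36–38).
TAG is a stop codon; it begins at position 36.

36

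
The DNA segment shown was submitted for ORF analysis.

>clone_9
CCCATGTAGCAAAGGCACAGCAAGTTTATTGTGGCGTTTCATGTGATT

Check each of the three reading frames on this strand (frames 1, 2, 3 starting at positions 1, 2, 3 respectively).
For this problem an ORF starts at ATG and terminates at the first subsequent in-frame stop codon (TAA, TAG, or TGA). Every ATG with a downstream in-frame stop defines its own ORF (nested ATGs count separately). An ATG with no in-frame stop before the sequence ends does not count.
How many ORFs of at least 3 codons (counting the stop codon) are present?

0

Frame 1: CCC ATG TAG CAA AGG CAC AGC AAG TTT ATT GTG GCG TTT CAT GTG ATT — ATG at 4, stop TAG at 7 → 6 nt.
Frame 2: CCA TGT AGC AAA GGC ACA GCA AGT TTA TTG TGG CGT TTC ATG TGA — ATG at 41, stop TGA at 44 → 6 nt.
Frame 3: CAT GTA GCA AAG GCA CAG CAA GTT TAT TGT GGC GTT TCA TGT GAT — no ATG→stop ORF.
No ORF reaches 3 codons. Count = 0.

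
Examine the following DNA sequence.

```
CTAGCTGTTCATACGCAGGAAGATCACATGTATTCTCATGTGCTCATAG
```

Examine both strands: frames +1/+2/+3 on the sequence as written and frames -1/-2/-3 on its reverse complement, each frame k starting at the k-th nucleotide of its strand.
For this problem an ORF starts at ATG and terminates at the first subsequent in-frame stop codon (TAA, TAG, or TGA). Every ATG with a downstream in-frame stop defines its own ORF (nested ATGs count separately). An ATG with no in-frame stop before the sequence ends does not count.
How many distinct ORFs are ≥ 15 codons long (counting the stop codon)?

Reverse complement (5'→3'): CTATGAGCACATGAGAATACATGTGATCTTCCTGCGTATGAACAGCTAG
Frame +1: CTA GCT GTT CAT ACG CAG GAA GAT CAC ATG TAT TCT CAT GTG CTC ATA — no ATG→stop ORF.
Frame +2: TAG CTG TTC ATA CGC AGG AAG ATC ACA TGT ATT CTC ATG TGC TCA TAG — ATG at 38, stop TAG at 47 → 12 nt.
Frame +3: AGC TGT TCA TAC GCA GGA AGA TCA CAT GTA TTC TCA TGT GCT CAT — no ATG→stop ORF.
Frame -1: CTA TGA GCA CAT GAG AAT ACA TGT GAT CTT CCT GCG TAT GAA CAG CTA — no ATG→stop ORF.
Frame -2: TAT GAG CAC ATG AGA ATA CAT GTG ATC TTC CTG CGT ATG AAC AGC TAG — ATG at 11, stop TAG at 47 → 39 nt; ATG at 38, stop TAG at 47 → 12 nt.
Frame -3: ATG AGC ACA TGA GAA TAC ATG TGA TCT TCC TGC GTA TGA ACA GCT — ATG at 3, stop TGA at 12 → 12 nt; ATG at 21, stop TGA at 24 → 6 nt.
No ORF reaches 15 codons. Count = 0.

0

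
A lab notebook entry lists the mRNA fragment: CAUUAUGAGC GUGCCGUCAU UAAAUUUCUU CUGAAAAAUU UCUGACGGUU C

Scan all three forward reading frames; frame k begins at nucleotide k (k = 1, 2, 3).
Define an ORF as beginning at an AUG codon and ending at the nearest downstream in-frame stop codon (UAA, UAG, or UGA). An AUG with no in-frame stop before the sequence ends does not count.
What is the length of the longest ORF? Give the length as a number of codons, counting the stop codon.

10

Frame 1: CAU UAU GAG CGU GCC GUC AUU AAA UUU CUU CUG AAA AAU UUC UGA CGG UUC — no AUG→stop ORF.
Frame 2: AUU AUG AGC GUG CCG UCA UUA AAU UUC UUC UGA AAA AUU UCU GAC GGU — AUG at 5, stop UGA at 32 → 30 nt.
Frame 3: UUA UGA GCG UGC CGU CAU UAA AUU UCU UCU GAA AAA UUU CUG ACG GUU — no AUG→stop ORF.
Longest: frame 2, positions 5–34, 30 nt = 10 codons = 9 aa. → 10 codons.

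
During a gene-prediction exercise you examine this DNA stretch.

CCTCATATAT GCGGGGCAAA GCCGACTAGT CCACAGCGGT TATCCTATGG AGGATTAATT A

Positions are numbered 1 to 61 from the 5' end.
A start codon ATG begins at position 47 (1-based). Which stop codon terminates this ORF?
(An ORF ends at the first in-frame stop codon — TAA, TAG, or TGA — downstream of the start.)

TAA

Codons from position 47: ATG (47–49), GAG (50–52), GAT (53–55), TAA (56–58).
The first in-frame stop codon is TAA.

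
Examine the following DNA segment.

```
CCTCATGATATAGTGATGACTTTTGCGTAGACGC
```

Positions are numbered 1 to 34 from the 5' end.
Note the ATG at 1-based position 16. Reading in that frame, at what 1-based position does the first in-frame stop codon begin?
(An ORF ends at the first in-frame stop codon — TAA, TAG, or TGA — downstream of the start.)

Codons from position 16: ATG (16–18), ACT (19–21), TTT (22–24), GCG (25–27), TAG (28–30).
TAG is a stop codon; it begins at position 28.

28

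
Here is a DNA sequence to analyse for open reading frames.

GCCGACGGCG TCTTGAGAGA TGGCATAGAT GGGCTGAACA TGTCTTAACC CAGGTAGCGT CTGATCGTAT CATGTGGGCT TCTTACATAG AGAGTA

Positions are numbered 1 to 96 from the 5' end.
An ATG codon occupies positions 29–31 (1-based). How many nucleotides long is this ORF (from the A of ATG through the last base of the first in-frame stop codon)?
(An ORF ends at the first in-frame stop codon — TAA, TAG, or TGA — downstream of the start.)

Codons from position 29: ATG (29–31), GGC (32–34), TGA (35–37).
TGA is the first in-frame stop; ORF spans 29–37, 9 nucleotides.

9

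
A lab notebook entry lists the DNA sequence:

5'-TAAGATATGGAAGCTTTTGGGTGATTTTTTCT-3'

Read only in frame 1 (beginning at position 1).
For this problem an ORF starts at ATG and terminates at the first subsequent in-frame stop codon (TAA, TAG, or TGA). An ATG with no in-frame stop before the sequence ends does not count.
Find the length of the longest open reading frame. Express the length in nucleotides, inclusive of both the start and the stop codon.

Frame 1: TAA GAT ATG GAA GCT TTT GGG TGA TTT TTT — ATG at 7, stop TGA at 22 → 18 nt.
Longest: frame 1, positions 7–24, 18 nt = 6 codons = 5 aa. → 18 nucleotides.

18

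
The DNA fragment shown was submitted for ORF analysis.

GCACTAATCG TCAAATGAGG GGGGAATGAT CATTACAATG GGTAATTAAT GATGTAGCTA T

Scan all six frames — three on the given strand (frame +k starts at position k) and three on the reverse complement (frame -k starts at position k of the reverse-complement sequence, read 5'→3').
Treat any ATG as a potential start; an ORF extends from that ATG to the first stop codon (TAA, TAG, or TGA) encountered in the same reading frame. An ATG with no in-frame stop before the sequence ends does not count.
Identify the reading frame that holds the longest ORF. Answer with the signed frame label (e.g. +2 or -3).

Reverse complement (5'→3'): ATAGCTACATCATTAATTACCCATTGTAATGATCATTCCCCCCTCATTTGACGATTAGTGC
Frame +1: GCA CTA ATC GTC AAA TGA GGG GGG AAT GAT CAT TAC AAT GGG TAA TTA ATG ATG TAG CTA — ATG at 49, stop TAG at 55 → 9 nt; ATG at 52, stop TAG at 55 → 6 nt.
Frame +2: CAC TAA TCG TCA AAT GAG GGG GGA ATG ATC ATT ACA ATG GGT AAT TAA TGA TGT AGC TAT — ATG at 26, stop TAA at 47 → 24 nt; ATG at 38, stop TAA at 47 → 12 nt.
Frame +3: ACT AAT CGT CAA ATG AGG GGG GAA TGA TCA TTA CAA TGG GTA ATT AAT GAT GTA GCT — ATG at 15, stop TGA at 27 → 15 nt.
Frame -1: ATA GCT ACA TCA TTA ATT ACC CAT TGT AAT GAT CAT TCC CCC CTC ATT TGA CGA TTA GTG — no ATG→stop ORF.
Frame -2: TAG CTA CAT CAT TAA TTA CCC ATT GTA ATG ATC ATT CCC CCC TCA TTT GAC GAT TAG TGC — ATG at 29, stop TAG at 56 → 30 nt.
Frame -3: AGC TAC ATC ATT AAT TAC CCA TTG TAA TGA TCA TTC CCC CCT CAT TTG ACG ATT AGT — no ATG→stop ORF.
Longest ORF is 30 nt in frame -2 (positions 29–58).

-2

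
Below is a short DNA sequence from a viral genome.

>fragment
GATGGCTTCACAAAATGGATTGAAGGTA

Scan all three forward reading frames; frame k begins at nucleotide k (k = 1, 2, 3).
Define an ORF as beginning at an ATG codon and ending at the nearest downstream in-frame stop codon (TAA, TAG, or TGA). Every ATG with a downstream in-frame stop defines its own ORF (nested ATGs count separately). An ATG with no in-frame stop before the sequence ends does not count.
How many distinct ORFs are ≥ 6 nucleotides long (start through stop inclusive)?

1

Frame 1: GAT GGC TTC ACA AAA TGG ATT GAA GGT — no ATG→stop ORF.
Frame 2: ATG GCT TCA CAA AAT GGA TTG AAG GTA — no ATG→stop ORF.
Frame 3: TGG CTT CAC AAA ATG GAT TGA AGG — ATG at 15, stop TGA at 21 → 9 nt.
ORFs ≥ 6 nucleotides: frame 3 15–23 (9 nucleotides). Count = 1.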